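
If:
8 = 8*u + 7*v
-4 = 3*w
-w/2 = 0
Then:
No Solution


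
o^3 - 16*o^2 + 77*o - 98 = (o - 7)^2*(o - 2)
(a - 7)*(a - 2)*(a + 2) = a^3 - 7*a^2 - 4*a + 28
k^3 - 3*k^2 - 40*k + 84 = (k - 7)*(k - 2)*(k + 6)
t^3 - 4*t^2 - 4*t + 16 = (t - 4)*(t - 2)*(t + 2)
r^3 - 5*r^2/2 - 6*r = r*(r - 4)*(r + 3/2)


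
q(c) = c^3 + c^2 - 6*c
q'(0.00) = -6.00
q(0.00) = 0.00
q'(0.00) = -6.00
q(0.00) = 0.00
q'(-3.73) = 28.28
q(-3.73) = -15.60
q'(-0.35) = -6.33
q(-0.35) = 2.18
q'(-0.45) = -6.29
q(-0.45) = 2.81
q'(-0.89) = -5.40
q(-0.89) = 5.43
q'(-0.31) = -6.33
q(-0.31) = 1.93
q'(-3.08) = 16.30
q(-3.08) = -1.25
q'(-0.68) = -5.97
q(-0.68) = 4.23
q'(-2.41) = 6.60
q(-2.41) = 6.27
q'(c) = 3*c^2 + 2*c - 6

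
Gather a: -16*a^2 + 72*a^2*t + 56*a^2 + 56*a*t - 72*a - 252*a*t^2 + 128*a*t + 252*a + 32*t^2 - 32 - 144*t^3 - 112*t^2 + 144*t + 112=a^2*(72*t + 40) + a*(-252*t^2 + 184*t + 180) - 144*t^3 - 80*t^2 + 144*t + 80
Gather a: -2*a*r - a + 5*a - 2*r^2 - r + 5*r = a*(4 - 2*r) - 2*r^2 + 4*r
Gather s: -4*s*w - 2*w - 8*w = -4*s*w - 10*w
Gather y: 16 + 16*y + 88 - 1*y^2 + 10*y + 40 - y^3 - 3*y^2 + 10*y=-y^3 - 4*y^2 + 36*y + 144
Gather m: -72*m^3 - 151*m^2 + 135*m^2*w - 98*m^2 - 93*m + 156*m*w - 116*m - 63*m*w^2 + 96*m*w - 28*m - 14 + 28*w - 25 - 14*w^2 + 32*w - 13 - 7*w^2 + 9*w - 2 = -72*m^3 + m^2*(135*w - 249) + m*(-63*w^2 + 252*w - 237) - 21*w^2 + 69*w - 54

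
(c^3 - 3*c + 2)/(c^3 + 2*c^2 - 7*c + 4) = (c + 2)/(c + 4)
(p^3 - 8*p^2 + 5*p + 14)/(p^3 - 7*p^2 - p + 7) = (p - 2)/(p - 1)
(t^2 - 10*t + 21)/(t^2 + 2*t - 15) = (t - 7)/(t + 5)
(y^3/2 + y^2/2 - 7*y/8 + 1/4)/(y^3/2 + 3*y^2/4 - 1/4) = (y^2 + 3*y/2 - 1)/(y^2 + 2*y + 1)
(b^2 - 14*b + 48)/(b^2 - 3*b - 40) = (b - 6)/(b + 5)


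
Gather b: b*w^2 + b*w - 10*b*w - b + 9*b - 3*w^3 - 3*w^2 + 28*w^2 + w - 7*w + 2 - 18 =b*(w^2 - 9*w + 8) - 3*w^3 + 25*w^2 - 6*w - 16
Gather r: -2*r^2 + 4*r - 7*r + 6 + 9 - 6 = -2*r^2 - 3*r + 9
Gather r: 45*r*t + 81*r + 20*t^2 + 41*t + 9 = r*(45*t + 81) + 20*t^2 + 41*t + 9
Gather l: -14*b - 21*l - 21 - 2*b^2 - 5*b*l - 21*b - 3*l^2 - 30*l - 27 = -2*b^2 - 35*b - 3*l^2 + l*(-5*b - 51) - 48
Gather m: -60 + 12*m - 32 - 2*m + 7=10*m - 85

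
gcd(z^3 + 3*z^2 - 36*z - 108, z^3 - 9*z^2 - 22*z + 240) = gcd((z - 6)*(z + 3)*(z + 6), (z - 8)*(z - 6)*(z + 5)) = z - 6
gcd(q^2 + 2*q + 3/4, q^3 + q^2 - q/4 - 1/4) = q + 1/2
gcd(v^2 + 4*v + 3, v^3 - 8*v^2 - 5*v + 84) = v + 3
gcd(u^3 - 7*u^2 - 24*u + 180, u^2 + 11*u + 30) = u + 5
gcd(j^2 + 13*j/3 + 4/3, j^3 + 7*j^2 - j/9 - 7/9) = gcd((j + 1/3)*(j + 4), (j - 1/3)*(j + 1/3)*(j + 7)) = j + 1/3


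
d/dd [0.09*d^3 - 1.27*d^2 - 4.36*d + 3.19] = 0.27*d^2 - 2.54*d - 4.36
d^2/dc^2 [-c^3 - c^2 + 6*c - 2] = -6*c - 2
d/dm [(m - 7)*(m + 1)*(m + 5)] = 3*m^2 - 2*m - 37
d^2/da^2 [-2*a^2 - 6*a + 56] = -4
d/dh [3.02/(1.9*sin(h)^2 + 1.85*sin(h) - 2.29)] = -(11.476*sin(h) + 5.587)*cos(h)/(1.9*sin(h)^2 + 1.85*sin(h) - 2.29)^2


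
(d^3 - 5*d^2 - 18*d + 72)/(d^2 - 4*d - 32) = (d^2 - 9*d + 18)/(d - 8)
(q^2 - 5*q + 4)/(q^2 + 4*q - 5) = (q - 4)/(q + 5)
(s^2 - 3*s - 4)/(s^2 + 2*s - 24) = (s + 1)/(s + 6)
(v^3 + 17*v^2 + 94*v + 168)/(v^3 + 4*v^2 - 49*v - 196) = (v + 6)/(v - 7)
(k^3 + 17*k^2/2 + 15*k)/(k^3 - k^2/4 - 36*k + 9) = 2*k*(2*k + 5)/(4*k^2 - 25*k + 6)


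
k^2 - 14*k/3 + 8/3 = (k - 4)*(k - 2/3)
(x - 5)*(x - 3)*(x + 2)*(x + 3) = x^4 - 3*x^3 - 19*x^2 + 27*x + 90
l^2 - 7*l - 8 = (l - 8)*(l + 1)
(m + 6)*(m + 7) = m^2 + 13*m + 42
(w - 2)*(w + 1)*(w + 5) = w^3 + 4*w^2 - 7*w - 10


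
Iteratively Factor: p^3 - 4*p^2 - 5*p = (p)*(p^2 - 4*p - 5) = p*(p + 1)*(p - 5)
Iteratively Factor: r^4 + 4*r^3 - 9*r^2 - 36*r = (r + 3)*(r^3 + r^2 - 12*r) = (r - 3)*(r + 3)*(r^2 + 4*r) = r*(r - 3)*(r + 3)*(r + 4)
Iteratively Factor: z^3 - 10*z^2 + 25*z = (z - 5)*(z^2 - 5*z) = z*(z - 5)*(z - 5)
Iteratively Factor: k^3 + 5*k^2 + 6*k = (k + 2)*(k^2 + 3*k) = k*(k + 2)*(k + 3)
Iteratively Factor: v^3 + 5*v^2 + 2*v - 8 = (v - 1)*(v^2 + 6*v + 8) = (v - 1)*(v + 4)*(v + 2)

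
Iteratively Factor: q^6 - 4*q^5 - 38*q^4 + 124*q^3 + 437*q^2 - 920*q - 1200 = (q + 4)*(q^5 - 8*q^4 - 6*q^3 + 148*q^2 - 155*q - 300) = (q + 4)^2*(q^4 - 12*q^3 + 42*q^2 - 20*q - 75) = (q - 5)*(q + 4)^2*(q^3 - 7*q^2 + 7*q + 15) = (q - 5)^2*(q + 4)^2*(q^2 - 2*q - 3) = (q - 5)^2*(q - 3)*(q + 4)^2*(q + 1)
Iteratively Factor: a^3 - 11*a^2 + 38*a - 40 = (a - 2)*(a^2 - 9*a + 20) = (a - 5)*(a - 2)*(a - 4)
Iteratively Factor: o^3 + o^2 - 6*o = (o)*(o^2 + o - 6) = o*(o - 2)*(o + 3)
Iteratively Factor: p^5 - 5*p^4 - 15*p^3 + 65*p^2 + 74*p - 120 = (p - 1)*(p^4 - 4*p^3 - 19*p^2 + 46*p + 120) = (p - 1)*(p + 3)*(p^3 - 7*p^2 + 2*p + 40) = (p - 4)*(p - 1)*(p + 3)*(p^2 - 3*p - 10) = (p - 4)*(p - 1)*(p + 2)*(p + 3)*(p - 5)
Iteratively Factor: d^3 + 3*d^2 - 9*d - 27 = (d - 3)*(d^2 + 6*d + 9) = (d - 3)*(d + 3)*(d + 3)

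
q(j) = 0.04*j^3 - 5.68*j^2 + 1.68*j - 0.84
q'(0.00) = 1.68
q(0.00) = -0.84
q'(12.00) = -117.36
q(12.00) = -729.48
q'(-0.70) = 9.69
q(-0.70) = -4.81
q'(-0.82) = 11.08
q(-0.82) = -6.06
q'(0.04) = 1.23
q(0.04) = -0.78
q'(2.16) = -22.30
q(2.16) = -23.31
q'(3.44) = -35.98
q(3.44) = -60.65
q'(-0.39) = 6.13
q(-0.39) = -2.36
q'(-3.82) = 46.83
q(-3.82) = -92.37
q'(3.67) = -38.39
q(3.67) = -69.20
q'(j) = 0.12*j^2 - 11.36*j + 1.68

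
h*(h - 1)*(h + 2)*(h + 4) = h^4 + 5*h^3 + 2*h^2 - 8*h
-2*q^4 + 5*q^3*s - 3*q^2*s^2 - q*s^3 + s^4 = (-q + s)^3*(2*q + s)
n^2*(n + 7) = n^3 + 7*n^2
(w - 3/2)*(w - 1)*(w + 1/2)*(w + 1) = w^4 - w^3 - 7*w^2/4 + w + 3/4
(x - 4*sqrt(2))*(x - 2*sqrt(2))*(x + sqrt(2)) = x^3 - 5*sqrt(2)*x^2 + 4*x + 16*sqrt(2)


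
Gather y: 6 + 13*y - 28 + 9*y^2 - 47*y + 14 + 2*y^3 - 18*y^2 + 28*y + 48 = 2*y^3 - 9*y^2 - 6*y + 40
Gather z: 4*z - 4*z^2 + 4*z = -4*z^2 + 8*z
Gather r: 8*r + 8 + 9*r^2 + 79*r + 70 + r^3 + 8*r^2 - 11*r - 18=r^3 + 17*r^2 + 76*r + 60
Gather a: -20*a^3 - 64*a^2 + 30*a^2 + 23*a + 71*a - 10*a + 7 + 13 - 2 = -20*a^3 - 34*a^2 + 84*a + 18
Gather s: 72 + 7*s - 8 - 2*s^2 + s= -2*s^2 + 8*s + 64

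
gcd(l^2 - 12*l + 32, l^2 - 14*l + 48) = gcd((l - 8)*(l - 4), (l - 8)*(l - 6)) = l - 8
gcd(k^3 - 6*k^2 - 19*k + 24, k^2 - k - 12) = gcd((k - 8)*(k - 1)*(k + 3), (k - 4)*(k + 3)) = k + 3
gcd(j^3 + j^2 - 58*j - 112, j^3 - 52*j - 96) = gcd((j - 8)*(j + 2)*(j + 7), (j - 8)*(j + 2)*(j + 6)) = j^2 - 6*j - 16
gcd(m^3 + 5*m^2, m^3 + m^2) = m^2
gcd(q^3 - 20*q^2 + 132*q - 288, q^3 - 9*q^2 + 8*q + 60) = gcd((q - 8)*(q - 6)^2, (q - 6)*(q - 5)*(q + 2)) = q - 6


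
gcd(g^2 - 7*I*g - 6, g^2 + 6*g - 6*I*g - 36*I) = g - 6*I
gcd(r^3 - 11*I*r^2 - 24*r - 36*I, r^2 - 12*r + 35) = 1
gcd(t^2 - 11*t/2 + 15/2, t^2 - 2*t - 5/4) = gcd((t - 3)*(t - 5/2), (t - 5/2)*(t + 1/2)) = t - 5/2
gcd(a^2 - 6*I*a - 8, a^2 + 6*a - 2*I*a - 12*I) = a - 2*I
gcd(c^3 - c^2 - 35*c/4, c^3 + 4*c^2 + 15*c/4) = c^2 + 5*c/2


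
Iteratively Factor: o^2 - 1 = (o - 1)*(o + 1)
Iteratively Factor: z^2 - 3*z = (z - 3)*(z)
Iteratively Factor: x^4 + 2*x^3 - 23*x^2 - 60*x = (x + 4)*(x^3 - 2*x^2 - 15*x) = (x - 5)*(x + 4)*(x^2 + 3*x) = (x - 5)*(x + 3)*(x + 4)*(x)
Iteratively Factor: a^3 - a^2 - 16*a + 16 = (a + 4)*(a^2 - 5*a + 4) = (a - 1)*(a + 4)*(a - 4)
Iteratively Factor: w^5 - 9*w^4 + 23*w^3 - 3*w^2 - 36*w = (w + 1)*(w^4 - 10*w^3 + 33*w^2 - 36*w) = (w - 4)*(w + 1)*(w^3 - 6*w^2 + 9*w) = w*(w - 4)*(w + 1)*(w^2 - 6*w + 9) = w*(w - 4)*(w - 3)*(w + 1)*(w - 3)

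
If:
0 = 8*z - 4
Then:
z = 1/2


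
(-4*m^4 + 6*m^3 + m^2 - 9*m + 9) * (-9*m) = 36*m^5 - 54*m^4 - 9*m^3 + 81*m^2 - 81*m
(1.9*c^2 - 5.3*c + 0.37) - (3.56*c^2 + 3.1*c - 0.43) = -1.66*c^2 - 8.4*c + 0.8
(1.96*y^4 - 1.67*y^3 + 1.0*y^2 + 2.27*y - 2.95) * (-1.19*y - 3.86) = -2.3324*y^5 - 5.5783*y^4 + 5.2562*y^3 - 6.5613*y^2 - 5.2517*y + 11.387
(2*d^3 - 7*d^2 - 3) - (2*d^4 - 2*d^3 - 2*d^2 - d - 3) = -2*d^4 + 4*d^3 - 5*d^2 + d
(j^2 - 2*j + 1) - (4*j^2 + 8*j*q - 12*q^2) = -3*j^2 - 8*j*q - 2*j + 12*q^2 + 1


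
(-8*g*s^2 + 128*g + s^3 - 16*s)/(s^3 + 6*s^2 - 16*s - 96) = (-8*g + s)/(s + 6)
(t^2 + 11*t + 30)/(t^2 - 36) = (t + 5)/(t - 6)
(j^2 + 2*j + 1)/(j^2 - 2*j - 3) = (j + 1)/(j - 3)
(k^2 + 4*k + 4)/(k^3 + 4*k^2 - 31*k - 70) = (k + 2)/(k^2 + 2*k - 35)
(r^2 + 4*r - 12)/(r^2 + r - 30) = (r - 2)/(r - 5)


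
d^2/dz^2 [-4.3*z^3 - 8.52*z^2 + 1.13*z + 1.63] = -25.8*z - 17.04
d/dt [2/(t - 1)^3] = -6/(t - 1)^4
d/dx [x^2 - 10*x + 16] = 2*x - 10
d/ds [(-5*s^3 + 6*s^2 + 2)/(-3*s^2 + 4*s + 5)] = (15*s^4 - 40*s^3 - 51*s^2 + 72*s - 8)/(9*s^4 - 24*s^3 - 14*s^2 + 40*s + 25)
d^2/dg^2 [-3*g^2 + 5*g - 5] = -6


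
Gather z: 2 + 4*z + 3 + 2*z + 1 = 6*z + 6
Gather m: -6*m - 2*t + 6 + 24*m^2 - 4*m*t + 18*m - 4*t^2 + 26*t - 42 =24*m^2 + m*(12 - 4*t) - 4*t^2 + 24*t - 36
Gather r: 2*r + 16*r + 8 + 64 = 18*r + 72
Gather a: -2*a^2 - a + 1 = -2*a^2 - a + 1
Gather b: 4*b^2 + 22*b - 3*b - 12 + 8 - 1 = 4*b^2 + 19*b - 5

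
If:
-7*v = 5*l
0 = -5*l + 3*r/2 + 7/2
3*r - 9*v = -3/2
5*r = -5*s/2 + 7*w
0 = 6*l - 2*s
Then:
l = 77/230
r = -28/23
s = 231/230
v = -11/46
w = -47/92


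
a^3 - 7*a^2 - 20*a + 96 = (a - 8)*(a - 3)*(a + 4)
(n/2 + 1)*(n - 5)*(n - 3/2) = n^3/2 - 9*n^2/4 - 11*n/4 + 15/2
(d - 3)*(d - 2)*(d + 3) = d^3 - 2*d^2 - 9*d + 18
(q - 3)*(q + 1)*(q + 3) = q^3 + q^2 - 9*q - 9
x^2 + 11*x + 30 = (x + 5)*(x + 6)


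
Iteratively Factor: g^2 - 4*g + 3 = (g - 3)*(g - 1)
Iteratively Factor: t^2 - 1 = (t - 1)*(t + 1)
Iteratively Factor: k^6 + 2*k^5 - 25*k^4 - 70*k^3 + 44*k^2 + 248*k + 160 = (k - 2)*(k^5 + 4*k^4 - 17*k^3 - 104*k^2 - 164*k - 80) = (k - 2)*(k + 4)*(k^4 - 17*k^2 - 36*k - 20) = (k - 2)*(k + 2)*(k + 4)*(k^3 - 2*k^2 - 13*k - 10) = (k - 2)*(k + 1)*(k + 2)*(k + 4)*(k^2 - 3*k - 10) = (k - 2)*(k + 1)*(k + 2)^2*(k + 4)*(k - 5)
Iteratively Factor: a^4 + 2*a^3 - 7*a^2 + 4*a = (a - 1)*(a^3 + 3*a^2 - 4*a) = (a - 1)^2*(a^2 + 4*a) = (a - 1)^2*(a + 4)*(a)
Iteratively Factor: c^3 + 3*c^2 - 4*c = (c)*(c^2 + 3*c - 4) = c*(c - 1)*(c + 4)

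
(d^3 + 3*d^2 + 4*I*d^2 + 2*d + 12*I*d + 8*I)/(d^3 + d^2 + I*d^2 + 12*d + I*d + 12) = (d + 2)/(d - 3*I)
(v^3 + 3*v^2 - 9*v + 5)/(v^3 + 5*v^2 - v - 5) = (v - 1)/(v + 1)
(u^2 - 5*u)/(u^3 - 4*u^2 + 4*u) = (u - 5)/(u^2 - 4*u + 4)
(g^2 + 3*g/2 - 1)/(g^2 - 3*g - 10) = (g - 1/2)/(g - 5)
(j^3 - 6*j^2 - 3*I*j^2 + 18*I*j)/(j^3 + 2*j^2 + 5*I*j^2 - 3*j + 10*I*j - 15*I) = j*(j^2 - 3*j*(2 + I) + 18*I)/(j^3 + j^2*(2 + 5*I) + j*(-3 + 10*I) - 15*I)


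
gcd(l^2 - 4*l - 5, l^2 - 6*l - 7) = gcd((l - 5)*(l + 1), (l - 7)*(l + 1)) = l + 1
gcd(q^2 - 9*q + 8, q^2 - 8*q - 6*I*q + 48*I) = q - 8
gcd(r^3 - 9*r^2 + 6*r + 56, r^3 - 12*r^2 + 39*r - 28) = r^2 - 11*r + 28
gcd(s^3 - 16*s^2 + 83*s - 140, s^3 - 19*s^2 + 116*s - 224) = s^2 - 11*s + 28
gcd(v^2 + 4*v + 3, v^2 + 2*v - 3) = v + 3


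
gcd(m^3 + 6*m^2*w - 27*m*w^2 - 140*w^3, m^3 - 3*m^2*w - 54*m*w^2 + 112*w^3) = m + 7*w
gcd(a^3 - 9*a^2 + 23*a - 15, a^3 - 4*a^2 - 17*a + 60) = a^2 - 8*a + 15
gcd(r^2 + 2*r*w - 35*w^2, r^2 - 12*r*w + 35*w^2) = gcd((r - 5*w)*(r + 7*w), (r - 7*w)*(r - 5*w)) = r - 5*w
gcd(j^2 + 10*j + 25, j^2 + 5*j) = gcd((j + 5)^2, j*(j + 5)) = j + 5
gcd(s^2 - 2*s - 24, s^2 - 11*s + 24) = 1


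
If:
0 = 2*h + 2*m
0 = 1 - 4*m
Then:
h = -1/4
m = 1/4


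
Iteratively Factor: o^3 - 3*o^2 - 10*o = (o - 5)*(o^2 + 2*o) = (o - 5)*(o + 2)*(o)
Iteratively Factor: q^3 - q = (q + 1)*(q^2 - q) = q*(q + 1)*(q - 1)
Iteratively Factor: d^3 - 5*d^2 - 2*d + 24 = (d + 2)*(d^2 - 7*d + 12) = (d - 3)*(d + 2)*(d - 4)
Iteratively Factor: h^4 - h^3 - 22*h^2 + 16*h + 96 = (h - 4)*(h^3 + 3*h^2 - 10*h - 24) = (h - 4)*(h - 3)*(h^2 + 6*h + 8) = (h - 4)*(h - 3)*(h + 2)*(h + 4)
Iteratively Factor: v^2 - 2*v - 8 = (v + 2)*(v - 4)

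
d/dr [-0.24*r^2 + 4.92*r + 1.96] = 4.92 - 0.48*r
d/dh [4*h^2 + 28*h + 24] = 8*h + 28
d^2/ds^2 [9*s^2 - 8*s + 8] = 18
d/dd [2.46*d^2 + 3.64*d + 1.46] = 4.92*d + 3.64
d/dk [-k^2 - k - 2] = -2*k - 1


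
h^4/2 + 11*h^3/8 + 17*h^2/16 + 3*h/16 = h*(h/2 + 1/2)*(h + 1/4)*(h + 3/2)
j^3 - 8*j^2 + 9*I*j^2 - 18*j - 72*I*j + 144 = (j - 8)*(j + 3*I)*(j + 6*I)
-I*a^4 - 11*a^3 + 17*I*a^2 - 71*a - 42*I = (a - 7*I)*(a - 6*I)*(a + I)*(-I*a + 1)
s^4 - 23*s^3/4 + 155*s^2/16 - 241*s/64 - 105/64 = (s - 3)*(s - 7/4)*(s - 5/4)*(s + 1/4)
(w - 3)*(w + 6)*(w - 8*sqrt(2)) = w^3 - 8*sqrt(2)*w^2 + 3*w^2 - 24*sqrt(2)*w - 18*w + 144*sqrt(2)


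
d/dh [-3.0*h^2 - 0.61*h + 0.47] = -6.0*h - 0.61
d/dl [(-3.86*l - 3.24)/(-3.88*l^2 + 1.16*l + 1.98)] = (14.9768*l^2 - 4.4776*l - (3.86*l + 3.24)*(7.76*l - 1.16) - 7.6428)/(-3.88*l^2 + 1.16*l + 1.98)^2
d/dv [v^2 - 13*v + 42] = 2*v - 13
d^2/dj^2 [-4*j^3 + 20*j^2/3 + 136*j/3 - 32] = 40/3 - 24*j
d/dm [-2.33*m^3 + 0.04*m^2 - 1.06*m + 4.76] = -6.99*m^2 + 0.08*m - 1.06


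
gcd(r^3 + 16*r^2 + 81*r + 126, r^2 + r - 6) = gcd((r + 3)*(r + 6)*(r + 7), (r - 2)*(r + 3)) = r + 3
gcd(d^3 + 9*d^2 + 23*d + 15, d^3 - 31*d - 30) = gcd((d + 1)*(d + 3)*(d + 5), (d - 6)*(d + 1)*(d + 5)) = d^2 + 6*d + 5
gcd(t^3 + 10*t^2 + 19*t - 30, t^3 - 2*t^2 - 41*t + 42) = t^2 + 5*t - 6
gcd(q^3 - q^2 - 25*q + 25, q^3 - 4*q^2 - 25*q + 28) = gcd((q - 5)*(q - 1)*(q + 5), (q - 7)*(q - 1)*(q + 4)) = q - 1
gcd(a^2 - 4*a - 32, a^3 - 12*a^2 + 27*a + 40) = a - 8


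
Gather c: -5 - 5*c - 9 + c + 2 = -4*c - 12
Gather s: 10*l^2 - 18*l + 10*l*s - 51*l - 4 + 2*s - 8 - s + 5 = 10*l^2 - 69*l + s*(10*l + 1) - 7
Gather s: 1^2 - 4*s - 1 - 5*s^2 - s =-5*s^2 - 5*s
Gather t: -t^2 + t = -t^2 + t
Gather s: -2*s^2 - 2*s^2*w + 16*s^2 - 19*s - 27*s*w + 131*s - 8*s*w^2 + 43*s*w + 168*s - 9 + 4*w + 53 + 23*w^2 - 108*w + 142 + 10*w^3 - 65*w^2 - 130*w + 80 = s^2*(14 - 2*w) + s*(-8*w^2 + 16*w + 280) + 10*w^3 - 42*w^2 - 234*w + 266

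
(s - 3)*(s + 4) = s^2 + s - 12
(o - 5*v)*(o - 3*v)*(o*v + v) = o^3*v - 8*o^2*v^2 + o^2*v + 15*o*v^3 - 8*o*v^2 + 15*v^3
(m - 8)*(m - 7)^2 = m^3 - 22*m^2 + 161*m - 392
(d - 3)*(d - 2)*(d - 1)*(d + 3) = d^4 - 3*d^3 - 7*d^2 + 27*d - 18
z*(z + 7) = z^2 + 7*z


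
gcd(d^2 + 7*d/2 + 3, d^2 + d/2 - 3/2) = d + 3/2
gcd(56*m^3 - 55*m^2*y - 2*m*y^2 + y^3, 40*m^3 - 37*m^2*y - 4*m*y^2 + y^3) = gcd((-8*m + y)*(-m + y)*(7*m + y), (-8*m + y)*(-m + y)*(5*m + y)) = 8*m^2 - 9*m*y + y^2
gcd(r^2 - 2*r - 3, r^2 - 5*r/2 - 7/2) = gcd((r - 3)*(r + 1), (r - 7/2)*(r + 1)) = r + 1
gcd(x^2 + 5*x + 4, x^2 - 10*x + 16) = 1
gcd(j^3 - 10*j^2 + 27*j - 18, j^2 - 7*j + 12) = j - 3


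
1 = 1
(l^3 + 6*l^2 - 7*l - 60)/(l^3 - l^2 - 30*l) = (l^2 + l - 12)/(l*(l - 6))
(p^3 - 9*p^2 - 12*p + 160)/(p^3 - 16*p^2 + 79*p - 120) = (p + 4)/(p - 3)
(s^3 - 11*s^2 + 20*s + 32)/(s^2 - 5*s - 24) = (s^2 - 3*s - 4)/(s + 3)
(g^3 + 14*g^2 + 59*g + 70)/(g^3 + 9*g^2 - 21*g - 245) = (g^2 + 7*g + 10)/(g^2 + 2*g - 35)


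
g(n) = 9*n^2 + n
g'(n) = 18*n + 1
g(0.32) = 1.24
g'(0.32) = 6.76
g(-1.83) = 28.31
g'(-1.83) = -31.94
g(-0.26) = 0.35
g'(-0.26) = -3.68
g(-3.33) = 96.47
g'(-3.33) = -58.94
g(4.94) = 224.57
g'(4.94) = 89.92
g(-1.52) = 19.27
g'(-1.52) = -26.36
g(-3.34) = 97.06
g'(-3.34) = -59.12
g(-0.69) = 3.59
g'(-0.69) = -11.42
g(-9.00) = 720.00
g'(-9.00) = -161.00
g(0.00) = 0.00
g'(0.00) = 1.00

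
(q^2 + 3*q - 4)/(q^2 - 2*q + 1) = (q + 4)/(q - 1)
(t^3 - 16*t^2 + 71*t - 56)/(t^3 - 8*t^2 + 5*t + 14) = (t^2 - 9*t + 8)/(t^2 - t - 2)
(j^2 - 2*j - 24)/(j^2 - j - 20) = (j - 6)/(j - 5)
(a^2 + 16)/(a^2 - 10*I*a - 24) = (a + 4*I)/(a - 6*I)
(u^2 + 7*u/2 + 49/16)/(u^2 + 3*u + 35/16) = (4*u + 7)/(4*u + 5)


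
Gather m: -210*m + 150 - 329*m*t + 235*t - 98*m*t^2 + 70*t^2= m*(-98*t^2 - 329*t - 210) + 70*t^2 + 235*t + 150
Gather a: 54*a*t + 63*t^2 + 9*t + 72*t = 54*a*t + 63*t^2 + 81*t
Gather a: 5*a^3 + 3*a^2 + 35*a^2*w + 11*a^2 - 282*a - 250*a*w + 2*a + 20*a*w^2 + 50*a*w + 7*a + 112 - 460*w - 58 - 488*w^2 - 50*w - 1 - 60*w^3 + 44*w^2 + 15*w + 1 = 5*a^3 + a^2*(35*w + 14) + a*(20*w^2 - 200*w - 273) - 60*w^3 - 444*w^2 - 495*w + 54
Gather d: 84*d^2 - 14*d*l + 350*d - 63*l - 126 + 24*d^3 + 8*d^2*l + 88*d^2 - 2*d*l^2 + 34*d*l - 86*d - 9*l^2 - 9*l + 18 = 24*d^3 + d^2*(8*l + 172) + d*(-2*l^2 + 20*l + 264) - 9*l^2 - 72*l - 108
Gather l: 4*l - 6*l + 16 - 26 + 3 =-2*l - 7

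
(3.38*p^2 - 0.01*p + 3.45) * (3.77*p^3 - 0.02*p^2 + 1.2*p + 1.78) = 12.7426*p^5 - 0.1053*p^4 + 17.0627*p^3 + 5.9354*p^2 + 4.1222*p + 6.141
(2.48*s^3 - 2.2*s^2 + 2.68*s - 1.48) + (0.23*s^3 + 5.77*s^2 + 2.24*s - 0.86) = 2.71*s^3 + 3.57*s^2 + 4.92*s - 2.34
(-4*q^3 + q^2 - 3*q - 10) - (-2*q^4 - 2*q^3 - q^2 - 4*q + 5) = 2*q^4 - 2*q^3 + 2*q^2 + q - 15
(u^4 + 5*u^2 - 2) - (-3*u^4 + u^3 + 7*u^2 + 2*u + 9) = 4*u^4 - u^3 - 2*u^2 - 2*u - 11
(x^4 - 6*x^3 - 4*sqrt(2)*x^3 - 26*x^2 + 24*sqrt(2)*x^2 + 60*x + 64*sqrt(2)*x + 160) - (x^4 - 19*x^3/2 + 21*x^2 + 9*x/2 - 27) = -4*sqrt(2)*x^3 + 7*x^3/2 - 47*x^2 + 24*sqrt(2)*x^2 + 111*x/2 + 64*sqrt(2)*x + 187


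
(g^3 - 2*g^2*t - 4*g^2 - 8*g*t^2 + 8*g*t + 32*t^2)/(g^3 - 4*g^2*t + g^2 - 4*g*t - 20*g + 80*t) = (g + 2*t)/(g + 5)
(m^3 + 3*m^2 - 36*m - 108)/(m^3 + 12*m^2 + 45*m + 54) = (m - 6)/(m + 3)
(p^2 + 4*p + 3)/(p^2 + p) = (p + 3)/p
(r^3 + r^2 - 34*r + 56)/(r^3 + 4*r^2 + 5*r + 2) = (r^3 + r^2 - 34*r + 56)/(r^3 + 4*r^2 + 5*r + 2)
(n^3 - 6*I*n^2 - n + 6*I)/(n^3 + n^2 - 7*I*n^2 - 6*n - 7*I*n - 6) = (n - 1)/(n - I)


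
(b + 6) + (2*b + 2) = 3*b + 8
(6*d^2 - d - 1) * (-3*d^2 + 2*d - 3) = -18*d^4 + 15*d^3 - 17*d^2 + d + 3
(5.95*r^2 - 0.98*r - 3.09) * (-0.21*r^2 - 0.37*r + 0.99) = -1.2495*r^4 - 1.9957*r^3 + 6.902*r^2 + 0.1731*r - 3.0591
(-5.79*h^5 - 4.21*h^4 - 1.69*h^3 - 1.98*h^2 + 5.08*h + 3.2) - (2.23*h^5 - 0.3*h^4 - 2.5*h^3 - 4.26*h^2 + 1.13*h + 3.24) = -8.02*h^5 - 3.91*h^4 + 0.81*h^3 + 2.28*h^2 + 3.95*h - 0.04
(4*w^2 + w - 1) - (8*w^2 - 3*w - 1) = -4*w^2 + 4*w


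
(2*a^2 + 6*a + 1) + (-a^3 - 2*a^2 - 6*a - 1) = -a^3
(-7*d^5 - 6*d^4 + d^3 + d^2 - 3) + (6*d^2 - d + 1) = -7*d^5 - 6*d^4 + d^3 + 7*d^2 - d - 2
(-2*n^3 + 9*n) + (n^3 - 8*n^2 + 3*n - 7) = -n^3 - 8*n^2 + 12*n - 7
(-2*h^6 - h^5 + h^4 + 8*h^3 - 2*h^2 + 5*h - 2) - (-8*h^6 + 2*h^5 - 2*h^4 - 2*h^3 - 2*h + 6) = 6*h^6 - 3*h^5 + 3*h^4 + 10*h^3 - 2*h^2 + 7*h - 8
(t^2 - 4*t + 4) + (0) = t^2 - 4*t + 4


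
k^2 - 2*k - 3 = (k - 3)*(k + 1)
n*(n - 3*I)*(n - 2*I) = n^3 - 5*I*n^2 - 6*n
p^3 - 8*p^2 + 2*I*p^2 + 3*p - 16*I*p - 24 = (p - 8)*(p - I)*(p + 3*I)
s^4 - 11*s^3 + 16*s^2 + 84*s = s*(s - 7)*(s - 6)*(s + 2)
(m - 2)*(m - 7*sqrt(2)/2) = m^2 - 7*sqrt(2)*m/2 - 2*m + 7*sqrt(2)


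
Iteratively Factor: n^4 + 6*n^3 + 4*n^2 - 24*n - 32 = (n + 2)*(n^3 + 4*n^2 - 4*n - 16) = (n + 2)^2*(n^2 + 2*n - 8) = (n - 2)*(n + 2)^2*(n + 4)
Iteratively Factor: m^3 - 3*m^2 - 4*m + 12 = (m + 2)*(m^2 - 5*m + 6) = (m - 2)*(m + 2)*(m - 3)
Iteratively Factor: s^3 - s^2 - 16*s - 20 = (s + 2)*(s^2 - 3*s - 10) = (s + 2)^2*(s - 5)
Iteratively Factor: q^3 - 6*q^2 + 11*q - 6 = (q - 1)*(q^2 - 5*q + 6) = (q - 3)*(q - 1)*(q - 2)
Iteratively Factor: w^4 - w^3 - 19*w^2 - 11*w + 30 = (w + 2)*(w^3 - 3*w^2 - 13*w + 15) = (w - 5)*(w + 2)*(w^2 + 2*w - 3) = (w - 5)*(w + 2)*(w + 3)*(w - 1)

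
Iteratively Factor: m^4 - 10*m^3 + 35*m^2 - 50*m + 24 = (m - 2)*(m^3 - 8*m^2 + 19*m - 12) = (m - 3)*(m - 2)*(m^2 - 5*m + 4) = (m - 4)*(m - 3)*(m - 2)*(m - 1)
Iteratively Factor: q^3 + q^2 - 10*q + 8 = (q - 2)*(q^2 + 3*q - 4) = (q - 2)*(q - 1)*(q + 4)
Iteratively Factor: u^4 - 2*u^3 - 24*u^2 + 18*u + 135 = (u + 3)*(u^3 - 5*u^2 - 9*u + 45) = (u - 3)*(u + 3)*(u^2 - 2*u - 15) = (u - 3)*(u + 3)^2*(u - 5)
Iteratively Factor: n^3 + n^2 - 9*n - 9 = (n + 3)*(n^2 - 2*n - 3) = (n - 3)*(n + 3)*(n + 1)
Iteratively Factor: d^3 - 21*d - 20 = (d + 4)*(d^2 - 4*d - 5) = (d + 1)*(d + 4)*(d - 5)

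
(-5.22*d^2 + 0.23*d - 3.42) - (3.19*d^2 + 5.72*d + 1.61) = -8.41*d^2 - 5.49*d - 5.03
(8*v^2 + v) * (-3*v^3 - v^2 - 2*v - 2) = -24*v^5 - 11*v^4 - 17*v^3 - 18*v^2 - 2*v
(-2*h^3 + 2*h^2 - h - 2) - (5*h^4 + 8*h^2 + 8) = -5*h^4 - 2*h^3 - 6*h^2 - h - 10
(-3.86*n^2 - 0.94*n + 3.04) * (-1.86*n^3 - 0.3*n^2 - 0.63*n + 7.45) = 7.1796*n^5 + 2.9064*n^4 - 2.9406*n^3 - 29.0768*n^2 - 8.9182*n + 22.648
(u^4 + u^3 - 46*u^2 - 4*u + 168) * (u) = u^5 + u^4 - 46*u^3 - 4*u^2 + 168*u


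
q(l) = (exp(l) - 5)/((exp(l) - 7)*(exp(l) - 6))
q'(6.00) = 0.00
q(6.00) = 0.00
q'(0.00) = -0.02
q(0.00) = -0.13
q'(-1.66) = -0.00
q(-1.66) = -0.12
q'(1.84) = 46.16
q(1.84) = -6.22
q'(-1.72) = -0.00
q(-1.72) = -0.12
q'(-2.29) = -0.00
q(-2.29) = -0.12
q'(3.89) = -0.03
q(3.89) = 0.02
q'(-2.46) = -0.00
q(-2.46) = -0.12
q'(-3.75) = -0.00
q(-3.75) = -0.12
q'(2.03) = -37.46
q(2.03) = 2.64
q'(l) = exp(l)/((exp(l) - 7)*(exp(l) - 6)) - (exp(l) - 5)*exp(l)/((exp(l) - 7)*(exp(l) - 6)^2) - (exp(l) - 5)*exp(l)/((exp(l) - 7)^2*(exp(l) - 6)) = (-exp(2*l) + 10*exp(l) - 23)*exp(l)/(exp(4*l) - 26*exp(3*l) + 253*exp(2*l) - 1092*exp(l) + 1764)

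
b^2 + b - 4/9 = (b - 1/3)*(b + 4/3)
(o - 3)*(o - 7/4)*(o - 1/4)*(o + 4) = o^4 - o^3 - 217*o^2/16 + 391*o/16 - 21/4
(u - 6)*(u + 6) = u^2 - 36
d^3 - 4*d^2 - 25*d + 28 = (d - 7)*(d - 1)*(d + 4)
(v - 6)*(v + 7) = v^2 + v - 42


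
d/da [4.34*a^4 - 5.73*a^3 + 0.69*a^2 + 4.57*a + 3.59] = 17.36*a^3 - 17.19*a^2 + 1.38*a + 4.57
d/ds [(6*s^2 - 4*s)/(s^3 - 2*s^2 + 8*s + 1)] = 2*(-3*s^4 + 4*s^3 + 20*s^2 + 6*s - 2)/(s^6 - 4*s^5 + 20*s^4 - 30*s^3 + 60*s^2 + 16*s + 1)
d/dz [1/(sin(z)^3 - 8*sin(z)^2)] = (16 - 3*sin(z))*cos(z)/((sin(z) - 8)^2*sin(z)^3)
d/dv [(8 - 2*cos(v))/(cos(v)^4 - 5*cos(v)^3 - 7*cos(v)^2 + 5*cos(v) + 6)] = 2*(-3*cos(v)^3 + 29*cos(v)^2 - 82*cos(v) + 26)/((cos(v) - 6)^2*(cos(v) + 1)*sin(v)^3)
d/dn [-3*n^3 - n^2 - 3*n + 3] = -9*n^2 - 2*n - 3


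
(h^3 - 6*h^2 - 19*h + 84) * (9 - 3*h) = -3*h^4 + 27*h^3 + 3*h^2 - 423*h + 756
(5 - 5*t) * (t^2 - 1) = -5*t^3 + 5*t^2 + 5*t - 5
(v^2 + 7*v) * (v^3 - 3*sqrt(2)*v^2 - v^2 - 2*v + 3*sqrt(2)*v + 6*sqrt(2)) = v^5 - 3*sqrt(2)*v^4 + 6*v^4 - 18*sqrt(2)*v^3 - 9*v^3 - 14*v^2 + 27*sqrt(2)*v^2 + 42*sqrt(2)*v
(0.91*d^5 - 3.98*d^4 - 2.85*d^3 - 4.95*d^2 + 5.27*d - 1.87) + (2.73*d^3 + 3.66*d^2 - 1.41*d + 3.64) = 0.91*d^5 - 3.98*d^4 - 0.12*d^3 - 1.29*d^2 + 3.86*d + 1.77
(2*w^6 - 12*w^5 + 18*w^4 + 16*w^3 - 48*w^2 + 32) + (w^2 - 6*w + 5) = 2*w^6 - 12*w^5 + 18*w^4 + 16*w^3 - 47*w^2 - 6*w + 37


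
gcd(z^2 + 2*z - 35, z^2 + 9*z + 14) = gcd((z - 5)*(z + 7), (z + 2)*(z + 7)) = z + 7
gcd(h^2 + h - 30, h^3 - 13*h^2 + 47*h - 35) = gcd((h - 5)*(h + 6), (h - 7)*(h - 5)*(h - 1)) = h - 5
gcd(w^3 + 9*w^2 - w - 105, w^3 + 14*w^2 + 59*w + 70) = w^2 + 12*w + 35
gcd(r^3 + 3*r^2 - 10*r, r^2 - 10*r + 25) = 1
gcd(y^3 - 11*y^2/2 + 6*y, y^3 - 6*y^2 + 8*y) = y^2 - 4*y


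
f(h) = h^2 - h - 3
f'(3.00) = 5.00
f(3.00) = 3.00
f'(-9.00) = -19.00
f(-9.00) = 87.00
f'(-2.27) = -5.54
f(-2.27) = 4.42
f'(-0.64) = -2.28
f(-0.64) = -1.95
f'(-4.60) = -10.20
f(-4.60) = 22.76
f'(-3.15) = -7.30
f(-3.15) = 10.07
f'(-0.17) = -1.34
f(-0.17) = -2.80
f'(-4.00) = -9.00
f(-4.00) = 17.00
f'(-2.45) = -5.90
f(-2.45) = 5.45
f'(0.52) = 0.04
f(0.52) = -3.25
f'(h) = 2*h - 1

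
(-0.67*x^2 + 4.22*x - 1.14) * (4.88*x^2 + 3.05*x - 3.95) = -3.2696*x^4 + 18.5501*x^3 + 9.9543*x^2 - 20.146*x + 4.503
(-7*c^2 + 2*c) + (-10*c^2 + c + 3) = -17*c^2 + 3*c + 3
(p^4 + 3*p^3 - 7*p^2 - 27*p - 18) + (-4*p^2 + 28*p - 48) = p^4 + 3*p^3 - 11*p^2 + p - 66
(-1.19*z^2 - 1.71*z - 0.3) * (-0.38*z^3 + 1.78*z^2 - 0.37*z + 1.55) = 0.4522*z^5 - 1.4684*z^4 - 2.4895*z^3 - 1.7458*z^2 - 2.5395*z - 0.465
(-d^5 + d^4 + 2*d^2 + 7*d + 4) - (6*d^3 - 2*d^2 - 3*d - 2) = -d^5 + d^4 - 6*d^3 + 4*d^2 + 10*d + 6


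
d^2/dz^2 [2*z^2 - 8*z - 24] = 4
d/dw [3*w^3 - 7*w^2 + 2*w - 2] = 9*w^2 - 14*w + 2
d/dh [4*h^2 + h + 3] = 8*h + 1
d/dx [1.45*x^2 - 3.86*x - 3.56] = 2.9*x - 3.86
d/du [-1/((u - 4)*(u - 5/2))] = 2*(4*u - 13)/((u - 4)^2*(2*u - 5)^2)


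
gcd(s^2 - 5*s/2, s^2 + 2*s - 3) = 1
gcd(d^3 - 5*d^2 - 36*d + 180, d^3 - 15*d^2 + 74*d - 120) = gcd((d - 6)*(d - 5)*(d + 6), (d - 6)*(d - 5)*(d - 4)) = d^2 - 11*d + 30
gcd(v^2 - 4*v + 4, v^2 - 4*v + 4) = v^2 - 4*v + 4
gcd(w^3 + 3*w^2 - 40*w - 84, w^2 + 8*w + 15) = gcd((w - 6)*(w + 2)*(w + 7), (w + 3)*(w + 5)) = 1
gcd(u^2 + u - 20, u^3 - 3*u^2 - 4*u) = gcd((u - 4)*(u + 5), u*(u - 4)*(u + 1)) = u - 4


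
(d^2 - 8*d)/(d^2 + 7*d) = (d - 8)/(d + 7)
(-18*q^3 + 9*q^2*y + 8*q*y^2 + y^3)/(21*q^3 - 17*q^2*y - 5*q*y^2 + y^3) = (6*q + y)/(-7*q + y)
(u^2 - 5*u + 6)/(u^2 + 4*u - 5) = (u^2 - 5*u + 6)/(u^2 + 4*u - 5)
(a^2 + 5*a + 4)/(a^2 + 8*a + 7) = (a + 4)/(a + 7)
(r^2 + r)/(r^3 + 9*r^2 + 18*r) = (r + 1)/(r^2 + 9*r + 18)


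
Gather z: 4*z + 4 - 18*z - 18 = -14*z - 14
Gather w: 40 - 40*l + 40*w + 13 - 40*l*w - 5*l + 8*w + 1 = -45*l + w*(48 - 40*l) + 54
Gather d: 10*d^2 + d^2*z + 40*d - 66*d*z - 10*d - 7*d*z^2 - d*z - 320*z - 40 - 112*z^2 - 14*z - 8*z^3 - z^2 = d^2*(z + 10) + d*(-7*z^2 - 67*z + 30) - 8*z^3 - 113*z^2 - 334*z - 40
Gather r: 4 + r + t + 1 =r + t + 5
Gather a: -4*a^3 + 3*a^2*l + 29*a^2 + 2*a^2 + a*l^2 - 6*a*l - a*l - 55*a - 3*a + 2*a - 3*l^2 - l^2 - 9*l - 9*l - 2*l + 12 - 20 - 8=-4*a^3 + a^2*(3*l + 31) + a*(l^2 - 7*l - 56) - 4*l^2 - 20*l - 16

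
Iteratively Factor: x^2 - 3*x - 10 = (x + 2)*(x - 5)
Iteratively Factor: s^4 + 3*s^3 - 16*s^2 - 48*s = (s)*(s^3 + 3*s^2 - 16*s - 48) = s*(s - 4)*(s^2 + 7*s + 12) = s*(s - 4)*(s + 4)*(s + 3)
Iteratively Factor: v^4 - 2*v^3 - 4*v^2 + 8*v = (v - 2)*(v^3 - 4*v) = (v - 2)^2*(v^2 + 2*v) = v*(v - 2)^2*(v + 2)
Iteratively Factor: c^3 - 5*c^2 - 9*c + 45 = (c - 3)*(c^2 - 2*c - 15) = (c - 3)*(c + 3)*(c - 5)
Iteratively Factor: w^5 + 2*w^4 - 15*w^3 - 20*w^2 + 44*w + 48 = (w + 4)*(w^4 - 2*w^3 - 7*w^2 + 8*w + 12) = (w + 2)*(w + 4)*(w^3 - 4*w^2 + w + 6) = (w - 3)*(w + 2)*(w + 4)*(w^2 - w - 2) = (w - 3)*(w - 2)*(w + 2)*(w + 4)*(w + 1)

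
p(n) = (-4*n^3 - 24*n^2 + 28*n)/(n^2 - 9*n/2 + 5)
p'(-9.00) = -3.04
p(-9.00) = 5.69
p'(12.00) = -2.28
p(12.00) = -105.60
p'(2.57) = 57716.05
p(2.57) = -3871.08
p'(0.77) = -3.96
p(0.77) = 2.59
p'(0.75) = -3.10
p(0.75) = 2.66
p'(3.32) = 337.21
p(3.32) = -293.75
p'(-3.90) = -1.18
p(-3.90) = -6.28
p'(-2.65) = 0.09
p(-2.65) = -7.03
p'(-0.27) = 5.20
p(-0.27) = -1.47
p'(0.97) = -17.99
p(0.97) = 0.59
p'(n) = (9/2 - 2*n)*(-4*n^3 - 24*n^2 + 28*n)/(n^2 - 9*n/2 + 5)^2 + (-12*n^2 - 48*n + 28)/(n^2 - 9*n/2 + 5)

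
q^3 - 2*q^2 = q^2*(q - 2)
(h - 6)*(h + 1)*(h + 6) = h^3 + h^2 - 36*h - 36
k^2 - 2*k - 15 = (k - 5)*(k + 3)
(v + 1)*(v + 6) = v^2 + 7*v + 6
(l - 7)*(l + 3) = l^2 - 4*l - 21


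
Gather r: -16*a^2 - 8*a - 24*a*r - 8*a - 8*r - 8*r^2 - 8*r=-16*a^2 - 16*a - 8*r^2 + r*(-24*a - 16)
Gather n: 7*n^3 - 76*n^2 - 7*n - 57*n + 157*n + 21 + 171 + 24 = 7*n^3 - 76*n^2 + 93*n + 216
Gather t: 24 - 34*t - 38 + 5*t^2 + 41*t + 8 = 5*t^2 + 7*t - 6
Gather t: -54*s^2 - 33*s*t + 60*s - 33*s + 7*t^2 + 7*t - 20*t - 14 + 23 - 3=-54*s^2 + 27*s + 7*t^2 + t*(-33*s - 13) + 6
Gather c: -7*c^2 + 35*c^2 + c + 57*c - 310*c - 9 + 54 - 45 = 28*c^2 - 252*c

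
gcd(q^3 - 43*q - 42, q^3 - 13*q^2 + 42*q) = q - 7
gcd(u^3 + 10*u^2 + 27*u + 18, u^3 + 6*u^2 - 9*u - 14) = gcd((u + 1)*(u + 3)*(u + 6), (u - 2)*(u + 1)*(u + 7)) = u + 1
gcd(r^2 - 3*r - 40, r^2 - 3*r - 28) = 1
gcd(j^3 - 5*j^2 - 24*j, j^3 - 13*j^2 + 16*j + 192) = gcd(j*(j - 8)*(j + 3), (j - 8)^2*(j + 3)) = j^2 - 5*j - 24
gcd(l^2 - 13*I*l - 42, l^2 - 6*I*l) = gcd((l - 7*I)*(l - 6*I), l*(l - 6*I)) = l - 6*I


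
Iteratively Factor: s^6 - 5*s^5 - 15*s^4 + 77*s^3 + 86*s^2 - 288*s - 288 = (s + 1)*(s^5 - 6*s^4 - 9*s^3 + 86*s^2 - 288) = (s - 3)*(s + 1)*(s^4 - 3*s^3 - 18*s^2 + 32*s + 96) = (s - 4)*(s - 3)*(s + 1)*(s^3 + s^2 - 14*s - 24) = (s - 4)*(s - 3)*(s + 1)*(s + 2)*(s^2 - s - 12) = (s - 4)*(s - 3)*(s + 1)*(s + 2)*(s + 3)*(s - 4)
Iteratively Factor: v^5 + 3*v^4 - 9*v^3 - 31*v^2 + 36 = (v - 1)*(v^4 + 4*v^3 - 5*v^2 - 36*v - 36) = (v - 3)*(v - 1)*(v^3 + 7*v^2 + 16*v + 12) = (v - 3)*(v - 1)*(v + 2)*(v^2 + 5*v + 6) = (v - 3)*(v - 1)*(v + 2)*(v + 3)*(v + 2)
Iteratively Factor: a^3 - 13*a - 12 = (a + 1)*(a^2 - a - 12) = (a + 1)*(a + 3)*(a - 4)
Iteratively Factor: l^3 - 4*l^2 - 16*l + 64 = (l - 4)*(l^2 - 16) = (l - 4)*(l + 4)*(l - 4)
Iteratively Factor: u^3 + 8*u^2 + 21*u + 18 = (u + 3)*(u^2 + 5*u + 6) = (u + 3)^2*(u + 2)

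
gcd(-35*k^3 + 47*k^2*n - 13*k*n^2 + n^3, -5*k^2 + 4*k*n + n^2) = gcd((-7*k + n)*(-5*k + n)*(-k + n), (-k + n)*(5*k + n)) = k - n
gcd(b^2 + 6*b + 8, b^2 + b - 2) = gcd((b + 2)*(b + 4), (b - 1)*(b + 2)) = b + 2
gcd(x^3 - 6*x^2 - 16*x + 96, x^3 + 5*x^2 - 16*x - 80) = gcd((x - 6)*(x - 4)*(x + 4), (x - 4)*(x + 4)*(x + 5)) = x^2 - 16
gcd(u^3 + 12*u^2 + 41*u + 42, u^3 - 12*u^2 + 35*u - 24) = 1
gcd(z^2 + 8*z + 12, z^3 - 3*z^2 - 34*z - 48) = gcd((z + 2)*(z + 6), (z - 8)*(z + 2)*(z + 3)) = z + 2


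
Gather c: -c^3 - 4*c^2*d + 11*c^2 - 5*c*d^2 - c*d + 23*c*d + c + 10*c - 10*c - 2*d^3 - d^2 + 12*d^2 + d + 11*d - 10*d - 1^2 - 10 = -c^3 + c^2*(11 - 4*d) + c*(-5*d^2 + 22*d + 1) - 2*d^3 + 11*d^2 + 2*d - 11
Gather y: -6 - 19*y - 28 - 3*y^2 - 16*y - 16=-3*y^2 - 35*y - 50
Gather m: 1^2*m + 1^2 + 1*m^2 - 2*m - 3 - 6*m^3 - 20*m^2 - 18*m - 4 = -6*m^3 - 19*m^2 - 19*m - 6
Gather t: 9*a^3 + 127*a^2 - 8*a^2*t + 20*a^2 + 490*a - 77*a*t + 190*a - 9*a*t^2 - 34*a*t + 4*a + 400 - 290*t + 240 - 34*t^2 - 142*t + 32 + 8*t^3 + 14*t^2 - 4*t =9*a^3 + 147*a^2 + 684*a + 8*t^3 + t^2*(-9*a - 20) + t*(-8*a^2 - 111*a - 436) + 672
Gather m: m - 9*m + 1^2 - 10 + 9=-8*m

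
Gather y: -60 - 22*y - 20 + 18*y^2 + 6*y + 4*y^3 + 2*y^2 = 4*y^3 + 20*y^2 - 16*y - 80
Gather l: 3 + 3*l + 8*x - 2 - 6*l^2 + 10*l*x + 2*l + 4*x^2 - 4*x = -6*l^2 + l*(10*x + 5) + 4*x^2 + 4*x + 1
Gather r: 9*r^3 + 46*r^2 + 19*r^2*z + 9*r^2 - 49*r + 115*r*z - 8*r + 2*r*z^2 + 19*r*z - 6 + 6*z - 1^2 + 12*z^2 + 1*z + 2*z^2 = 9*r^3 + r^2*(19*z + 55) + r*(2*z^2 + 134*z - 57) + 14*z^2 + 7*z - 7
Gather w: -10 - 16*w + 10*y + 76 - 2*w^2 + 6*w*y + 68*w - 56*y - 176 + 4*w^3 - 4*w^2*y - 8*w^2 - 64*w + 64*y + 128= 4*w^3 + w^2*(-4*y - 10) + w*(6*y - 12) + 18*y + 18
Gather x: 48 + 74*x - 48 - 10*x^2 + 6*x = -10*x^2 + 80*x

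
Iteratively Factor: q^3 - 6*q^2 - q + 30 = (q - 5)*(q^2 - q - 6) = (q - 5)*(q - 3)*(q + 2)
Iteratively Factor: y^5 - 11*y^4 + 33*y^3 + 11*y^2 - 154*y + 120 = (y + 2)*(y^4 - 13*y^3 + 59*y^2 - 107*y + 60) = (y - 4)*(y + 2)*(y^3 - 9*y^2 + 23*y - 15) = (y - 4)*(y - 1)*(y + 2)*(y^2 - 8*y + 15) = (y - 4)*(y - 3)*(y - 1)*(y + 2)*(y - 5)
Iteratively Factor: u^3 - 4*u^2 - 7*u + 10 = (u - 1)*(u^2 - 3*u - 10) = (u - 1)*(u + 2)*(u - 5)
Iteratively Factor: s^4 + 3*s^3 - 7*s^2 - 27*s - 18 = (s + 3)*(s^3 - 7*s - 6) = (s - 3)*(s + 3)*(s^2 + 3*s + 2) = (s - 3)*(s + 2)*(s + 3)*(s + 1)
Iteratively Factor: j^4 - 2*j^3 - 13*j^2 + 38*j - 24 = (j + 4)*(j^3 - 6*j^2 + 11*j - 6) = (j - 1)*(j + 4)*(j^2 - 5*j + 6) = (j - 2)*(j - 1)*(j + 4)*(j - 3)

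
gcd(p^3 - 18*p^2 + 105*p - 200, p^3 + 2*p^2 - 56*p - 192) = p - 8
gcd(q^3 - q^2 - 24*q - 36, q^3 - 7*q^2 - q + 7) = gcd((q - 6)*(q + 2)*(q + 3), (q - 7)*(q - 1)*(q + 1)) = 1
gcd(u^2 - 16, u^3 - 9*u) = 1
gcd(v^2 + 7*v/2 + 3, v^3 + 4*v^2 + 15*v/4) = v + 3/2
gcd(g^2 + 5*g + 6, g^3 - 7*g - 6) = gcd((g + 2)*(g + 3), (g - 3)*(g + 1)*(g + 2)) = g + 2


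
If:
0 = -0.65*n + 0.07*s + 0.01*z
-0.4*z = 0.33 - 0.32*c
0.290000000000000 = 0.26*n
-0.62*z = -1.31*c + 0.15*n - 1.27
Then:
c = -1.98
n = 1.12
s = 10.70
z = -2.41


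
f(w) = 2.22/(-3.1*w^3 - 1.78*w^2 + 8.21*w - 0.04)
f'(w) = 2.22*(9.3*w^2 + 3.56*w - 8.21)/(-3.1*w^3 - 1.78*w^2 + 8.21*w - 0.04)^2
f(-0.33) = -0.78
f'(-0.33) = -2.32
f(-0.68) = -0.41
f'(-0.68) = -0.47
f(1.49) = -1.10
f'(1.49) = 9.71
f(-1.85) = -1.31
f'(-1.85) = 13.20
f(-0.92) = -0.33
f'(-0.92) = -0.18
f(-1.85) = -1.31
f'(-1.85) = 13.20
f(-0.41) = -0.64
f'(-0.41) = -1.48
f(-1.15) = -0.31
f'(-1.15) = -0.00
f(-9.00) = 0.00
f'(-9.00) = 0.00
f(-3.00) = 0.05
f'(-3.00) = 0.08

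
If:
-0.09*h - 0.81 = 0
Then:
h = -9.00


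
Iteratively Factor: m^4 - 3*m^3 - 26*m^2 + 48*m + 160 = (m + 2)*(m^3 - 5*m^2 - 16*m + 80) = (m - 5)*(m + 2)*(m^2 - 16) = (m - 5)*(m + 2)*(m + 4)*(m - 4)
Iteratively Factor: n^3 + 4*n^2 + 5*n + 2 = (n + 1)*(n^2 + 3*n + 2) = (n + 1)^2*(n + 2)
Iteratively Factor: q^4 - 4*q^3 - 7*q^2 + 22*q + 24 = (q + 1)*(q^3 - 5*q^2 - 2*q + 24) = (q - 4)*(q + 1)*(q^2 - q - 6) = (q - 4)*(q - 3)*(q + 1)*(q + 2)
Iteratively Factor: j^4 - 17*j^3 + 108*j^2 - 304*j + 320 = (j - 4)*(j^3 - 13*j^2 + 56*j - 80) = (j - 4)^2*(j^2 - 9*j + 20) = (j - 5)*(j - 4)^2*(j - 4)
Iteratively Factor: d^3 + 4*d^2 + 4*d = (d + 2)*(d^2 + 2*d) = (d + 2)^2*(d)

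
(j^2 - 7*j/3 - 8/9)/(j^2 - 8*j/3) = (j + 1/3)/j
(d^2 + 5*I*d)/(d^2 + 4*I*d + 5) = d/(d - I)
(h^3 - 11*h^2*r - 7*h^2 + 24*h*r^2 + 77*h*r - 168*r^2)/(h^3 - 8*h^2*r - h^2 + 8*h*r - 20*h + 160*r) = (h^2 - 3*h*r - 7*h + 21*r)/(h^2 - h - 20)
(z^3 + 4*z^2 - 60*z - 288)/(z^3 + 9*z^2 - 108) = (z - 8)/(z - 3)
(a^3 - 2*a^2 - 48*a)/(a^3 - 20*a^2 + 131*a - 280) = a*(a + 6)/(a^2 - 12*a + 35)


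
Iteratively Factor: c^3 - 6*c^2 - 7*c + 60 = (c + 3)*(c^2 - 9*c + 20) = (c - 5)*(c + 3)*(c - 4)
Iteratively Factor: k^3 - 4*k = (k + 2)*(k^2 - 2*k) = k*(k + 2)*(k - 2)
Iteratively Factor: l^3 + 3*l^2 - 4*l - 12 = (l + 2)*(l^2 + l - 6) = (l - 2)*(l + 2)*(l + 3)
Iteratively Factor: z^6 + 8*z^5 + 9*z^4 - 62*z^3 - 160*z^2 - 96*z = (z + 2)*(z^5 + 6*z^4 - 3*z^3 - 56*z^2 - 48*z) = (z - 3)*(z + 2)*(z^4 + 9*z^3 + 24*z^2 + 16*z) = z*(z - 3)*(z + 2)*(z^3 + 9*z^2 + 24*z + 16) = z*(z - 3)*(z + 1)*(z + 2)*(z^2 + 8*z + 16) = z*(z - 3)*(z + 1)*(z + 2)*(z + 4)*(z + 4)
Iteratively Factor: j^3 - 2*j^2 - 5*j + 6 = (j + 2)*(j^2 - 4*j + 3) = (j - 1)*(j + 2)*(j - 3)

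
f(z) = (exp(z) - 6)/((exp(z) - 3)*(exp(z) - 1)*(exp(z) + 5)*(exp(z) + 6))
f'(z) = -(exp(z) - 6)*exp(z)/((exp(z) - 3)*(exp(z) - 1)*(exp(z) + 5)*(exp(z) + 6)^2) - (exp(z) - 6)*exp(z)/((exp(z) - 3)*(exp(z) - 1)*(exp(z) + 5)^2*(exp(z) + 6)) - (exp(z) - 6)*exp(z)/((exp(z) - 3)*(exp(z) - 1)^2*(exp(z) + 5)*(exp(z) + 6)) - (exp(z) - 6)*exp(z)/((exp(z) - 3)^2*(exp(z) - 1)*(exp(z) + 5)*(exp(z) + 6)) + exp(z)/((exp(z) - 3)*(exp(z) - 1)*(exp(z) + 5)*(exp(z) + 6)) = (-3*exp(4*z) + 10*exp(3*z) + 137*exp(2*z) - 132*exp(z) - 432)*exp(z)/(exp(8*z) + 14*exp(7*z) + 27*exp(6*z) - 328*exp(5*z) - 917*exp(4*z) + 3174*exp(3*z) + 5589*exp(2*z) - 15660*exp(z) + 8100)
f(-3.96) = -0.07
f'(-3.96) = -0.00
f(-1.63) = -0.08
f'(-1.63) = -0.02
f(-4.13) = -0.07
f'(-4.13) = -0.00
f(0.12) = 0.47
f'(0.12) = -4.12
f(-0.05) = -1.22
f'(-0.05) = -23.80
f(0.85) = 0.07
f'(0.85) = 0.04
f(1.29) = -0.02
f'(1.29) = 0.16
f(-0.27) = -0.25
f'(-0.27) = -0.81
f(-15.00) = -0.07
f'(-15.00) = 0.00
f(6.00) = 0.00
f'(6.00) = 0.00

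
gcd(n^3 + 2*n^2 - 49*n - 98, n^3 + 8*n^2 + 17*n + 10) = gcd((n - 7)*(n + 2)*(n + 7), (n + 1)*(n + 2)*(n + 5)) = n + 2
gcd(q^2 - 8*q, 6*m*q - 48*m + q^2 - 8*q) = q - 8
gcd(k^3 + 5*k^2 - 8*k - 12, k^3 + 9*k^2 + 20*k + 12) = k^2 + 7*k + 6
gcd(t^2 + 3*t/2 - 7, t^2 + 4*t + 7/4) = t + 7/2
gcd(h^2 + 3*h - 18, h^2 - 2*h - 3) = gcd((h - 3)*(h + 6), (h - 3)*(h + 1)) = h - 3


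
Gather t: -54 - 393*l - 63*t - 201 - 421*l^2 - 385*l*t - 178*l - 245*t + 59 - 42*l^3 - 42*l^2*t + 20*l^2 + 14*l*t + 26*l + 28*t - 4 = -42*l^3 - 401*l^2 - 545*l + t*(-42*l^2 - 371*l - 280) - 200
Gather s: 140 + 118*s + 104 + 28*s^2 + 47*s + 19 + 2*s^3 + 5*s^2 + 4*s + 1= 2*s^3 + 33*s^2 + 169*s + 264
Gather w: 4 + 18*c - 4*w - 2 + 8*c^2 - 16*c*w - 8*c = 8*c^2 + 10*c + w*(-16*c - 4) + 2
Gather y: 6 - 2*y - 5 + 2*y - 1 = 0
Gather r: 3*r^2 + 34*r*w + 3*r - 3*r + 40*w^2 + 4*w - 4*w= 3*r^2 + 34*r*w + 40*w^2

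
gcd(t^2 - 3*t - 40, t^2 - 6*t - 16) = t - 8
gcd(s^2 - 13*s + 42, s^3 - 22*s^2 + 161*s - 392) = s - 7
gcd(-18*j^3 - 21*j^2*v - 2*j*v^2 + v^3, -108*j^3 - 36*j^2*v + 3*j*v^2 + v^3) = -18*j^2 - 3*j*v + v^2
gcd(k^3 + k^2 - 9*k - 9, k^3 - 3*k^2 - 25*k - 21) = k^2 + 4*k + 3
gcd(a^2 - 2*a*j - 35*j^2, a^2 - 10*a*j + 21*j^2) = a - 7*j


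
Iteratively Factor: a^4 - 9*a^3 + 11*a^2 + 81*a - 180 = (a - 5)*(a^3 - 4*a^2 - 9*a + 36) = (a - 5)*(a + 3)*(a^2 - 7*a + 12) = (a - 5)*(a - 4)*(a + 3)*(a - 3)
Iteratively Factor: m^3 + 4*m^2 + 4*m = (m)*(m^2 + 4*m + 4) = m*(m + 2)*(m + 2)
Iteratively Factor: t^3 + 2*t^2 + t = (t + 1)*(t^2 + t) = t*(t + 1)*(t + 1)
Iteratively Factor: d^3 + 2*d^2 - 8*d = (d - 2)*(d^2 + 4*d) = (d - 2)*(d + 4)*(d)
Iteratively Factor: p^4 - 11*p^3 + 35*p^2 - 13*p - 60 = (p - 5)*(p^3 - 6*p^2 + 5*p + 12) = (p - 5)*(p - 4)*(p^2 - 2*p - 3) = (p - 5)*(p - 4)*(p + 1)*(p - 3)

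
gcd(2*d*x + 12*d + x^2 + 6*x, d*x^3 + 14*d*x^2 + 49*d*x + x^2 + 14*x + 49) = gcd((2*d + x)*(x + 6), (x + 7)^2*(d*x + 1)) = 1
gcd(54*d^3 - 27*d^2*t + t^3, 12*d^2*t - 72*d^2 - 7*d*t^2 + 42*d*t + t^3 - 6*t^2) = -3*d + t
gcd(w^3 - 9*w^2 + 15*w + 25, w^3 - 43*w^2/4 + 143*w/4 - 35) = w - 5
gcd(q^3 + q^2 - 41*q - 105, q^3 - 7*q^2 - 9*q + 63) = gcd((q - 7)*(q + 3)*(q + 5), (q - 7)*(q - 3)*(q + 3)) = q^2 - 4*q - 21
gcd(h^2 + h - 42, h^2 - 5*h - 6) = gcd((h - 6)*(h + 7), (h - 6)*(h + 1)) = h - 6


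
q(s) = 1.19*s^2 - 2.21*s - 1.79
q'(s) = 2.38*s - 2.21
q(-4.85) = 36.92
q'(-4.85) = -13.75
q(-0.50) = -0.39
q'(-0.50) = -3.40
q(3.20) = 3.32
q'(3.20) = 5.41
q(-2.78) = 13.55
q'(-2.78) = -8.83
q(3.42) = 4.57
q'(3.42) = 5.93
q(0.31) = -2.36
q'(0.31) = -1.47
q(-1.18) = 2.47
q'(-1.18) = -5.02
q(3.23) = 3.49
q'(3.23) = 5.48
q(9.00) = 74.71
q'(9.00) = 19.21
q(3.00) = 2.29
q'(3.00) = 4.93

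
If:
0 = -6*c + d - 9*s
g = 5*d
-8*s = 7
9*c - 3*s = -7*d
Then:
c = 35/34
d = -231/136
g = -1155/136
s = -7/8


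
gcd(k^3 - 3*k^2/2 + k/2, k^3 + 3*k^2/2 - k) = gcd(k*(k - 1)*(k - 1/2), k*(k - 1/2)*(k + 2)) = k^2 - k/2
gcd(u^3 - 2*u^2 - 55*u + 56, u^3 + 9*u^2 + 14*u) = u + 7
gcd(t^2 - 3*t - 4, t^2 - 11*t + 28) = t - 4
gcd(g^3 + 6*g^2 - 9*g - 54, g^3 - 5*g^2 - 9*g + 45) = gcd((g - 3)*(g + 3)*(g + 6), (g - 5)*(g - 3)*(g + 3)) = g^2 - 9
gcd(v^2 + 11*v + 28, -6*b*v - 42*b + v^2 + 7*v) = v + 7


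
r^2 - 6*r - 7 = (r - 7)*(r + 1)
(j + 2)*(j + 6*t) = j^2 + 6*j*t + 2*j + 12*t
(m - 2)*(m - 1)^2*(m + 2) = m^4 - 2*m^3 - 3*m^2 + 8*m - 4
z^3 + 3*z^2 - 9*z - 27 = (z - 3)*(z + 3)^2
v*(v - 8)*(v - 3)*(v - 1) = v^4 - 12*v^3 + 35*v^2 - 24*v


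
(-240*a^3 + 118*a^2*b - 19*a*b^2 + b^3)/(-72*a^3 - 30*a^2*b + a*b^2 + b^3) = (40*a^2 - 13*a*b + b^2)/(12*a^2 + 7*a*b + b^2)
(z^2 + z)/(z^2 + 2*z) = (z + 1)/(z + 2)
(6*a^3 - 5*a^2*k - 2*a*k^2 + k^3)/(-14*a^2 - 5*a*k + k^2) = (-3*a^2 + 4*a*k - k^2)/(7*a - k)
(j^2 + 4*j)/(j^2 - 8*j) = (j + 4)/(j - 8)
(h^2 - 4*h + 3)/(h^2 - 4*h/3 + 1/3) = 3*(h - 3)/(3*h - 1)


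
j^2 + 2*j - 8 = (j - 2)*(j + 4)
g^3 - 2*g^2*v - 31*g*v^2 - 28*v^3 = (g - 7*v)*(g + v)*(g + 4*v)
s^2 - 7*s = s*(s - 7)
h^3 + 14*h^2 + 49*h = h*(h + 7)^2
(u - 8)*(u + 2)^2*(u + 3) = u^4 - u^3 - 40*u^2 - 116*u - 96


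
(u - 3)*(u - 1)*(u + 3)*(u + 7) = u^4 + 6*u^3 - 16*u^2 - 54*u + 63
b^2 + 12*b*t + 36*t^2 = (b + 6*t)^2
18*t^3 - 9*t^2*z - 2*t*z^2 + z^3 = (-3*t + z)*(-2*t + z)*(3*t + z)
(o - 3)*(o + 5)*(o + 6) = o^3 + 8*o^2 - 3*o - 90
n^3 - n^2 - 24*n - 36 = (n - 6)*(n + 2)*(n + 3)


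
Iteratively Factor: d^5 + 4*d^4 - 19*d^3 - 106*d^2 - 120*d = (d + 2)*(d^4 + 2*d^3 - 23*d^2 - 60*d) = d*(d + 2)*(d^3 + 2*d^2 - 23*d - 60) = d*(d + 2)*(d + 4)*(d^2 - 2*d - 15) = d*(d + 2)*(d + 3)*(d + 4)*(d - 5)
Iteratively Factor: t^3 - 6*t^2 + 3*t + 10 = (t + 1)*(t^2 - 7*t + 10) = (t - 5)*(t + 1)*(t - 2)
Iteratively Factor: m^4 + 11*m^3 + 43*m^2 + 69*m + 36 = (m + 3)*(m^3 + 8*m^2 + 19*m + 12) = (m + 1)*(m + 3)*(m^2 + 7*m + 12) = (m + 1)*(m + 3)*(m + 4)*(m + 3)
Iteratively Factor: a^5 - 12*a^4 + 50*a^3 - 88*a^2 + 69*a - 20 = (a - 1)*(a^4 - 11*a^3 + 39*a^2 - 49*a + 20) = (a - 4)*(a - 1)*(a^3 - 7*a^2 + 11*a - 5) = (a - 5)*(a - 4)*(a - 1)*(a^2 - 2*a + 1) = (a - 5)*(a - 4)*(a - 1)^2*(a - 1)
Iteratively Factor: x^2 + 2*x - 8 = (x + 4)*(x - 2)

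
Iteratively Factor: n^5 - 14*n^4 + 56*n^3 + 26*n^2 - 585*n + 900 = (n - 4)*(n^4 - 10*n^3 + 16*n^2 + 90*n - 225) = (n - 4)*(n - 3)*(n^3 - 7*n^2 - 5*n + 75) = (n - 5)*(n - 4)*(n - 3)*(n^2 - 2*n - 15) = (n - 5)^2*(n - 4)*(n - 3)*(n + 3)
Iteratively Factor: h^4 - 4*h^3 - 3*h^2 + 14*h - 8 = (h - 1)*(h^3 - 3*h^2 - 6*h + 8) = (h - 1)^2*(h^2 - 2*h - 8) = (h - 4)*(h - 1)^2*(h + 2)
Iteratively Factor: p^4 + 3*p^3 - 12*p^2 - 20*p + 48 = (p - 2)*(p^3 + 5*p^2 - 2*p - 24) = (p - 2)*(p + 3)*(p^2 + 2*p - 8) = (p - 2)^2*(p + 3)*(p + 4)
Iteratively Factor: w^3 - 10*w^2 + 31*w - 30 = (w - 3)*(w^2 - 7*w + 10) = (w - 3)*(w - 2)*(w - 5)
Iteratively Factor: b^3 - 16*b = (b + 4)*(b^2 - 4*b) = b*(b + 4)*(b - 4)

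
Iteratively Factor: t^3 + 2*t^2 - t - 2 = (t + 2)*(t^2 - 1) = (t - 1)*(t + 2)*(t + 1)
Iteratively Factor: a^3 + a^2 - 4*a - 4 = (a + 1)*(a^2 - 4) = (a - 2)*(a + 1)*(a + 2)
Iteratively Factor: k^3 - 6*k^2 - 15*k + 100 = (k + 4)*(k^2 - 10*k + 25) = (k - 5)*(k + 4)*(k - 5)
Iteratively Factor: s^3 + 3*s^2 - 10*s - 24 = (s - 3)*(s^2 + 6*s + 8) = (s - 3)*(s + 4)*(s + 2)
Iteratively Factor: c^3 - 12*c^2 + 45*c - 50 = (c - 5)*(c^2 - 7*c + 10) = (c - 5)^2*(c - 2)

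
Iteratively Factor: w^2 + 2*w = (w)*(w + 2)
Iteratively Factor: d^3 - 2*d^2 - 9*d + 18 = (d - 3)*(d^2 + d - 6) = (d - 3)*(d - 2)*(d + 3)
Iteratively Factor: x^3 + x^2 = (x)*(x^2 + x) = x^2*(x + 1)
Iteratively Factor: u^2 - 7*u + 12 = (u - 3)*(u - 4)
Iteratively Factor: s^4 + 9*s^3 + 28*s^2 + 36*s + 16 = (s + 1)*(s^3 + 8*s^2 + 20*s + 16) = (s + 1)*(s + 2)*(s^2 + 6*s + 8) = (s + 1)*(s + 2)*(s + 4)*(s + 2)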